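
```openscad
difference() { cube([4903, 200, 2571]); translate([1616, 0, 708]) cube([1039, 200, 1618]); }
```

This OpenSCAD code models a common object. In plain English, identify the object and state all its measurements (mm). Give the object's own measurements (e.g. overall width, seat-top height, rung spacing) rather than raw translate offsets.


A wall 4903 mm long (x), 200 mm thick (y), 2571 mm tall, with a rectangular window opening cut through it. The opening is 1039 mm wide and 1618 mm tall; its sill is at z = 708 mm and its near (−x) edge is 1616 mm from the wall's −x end. The opening passes through the full wall thickness.


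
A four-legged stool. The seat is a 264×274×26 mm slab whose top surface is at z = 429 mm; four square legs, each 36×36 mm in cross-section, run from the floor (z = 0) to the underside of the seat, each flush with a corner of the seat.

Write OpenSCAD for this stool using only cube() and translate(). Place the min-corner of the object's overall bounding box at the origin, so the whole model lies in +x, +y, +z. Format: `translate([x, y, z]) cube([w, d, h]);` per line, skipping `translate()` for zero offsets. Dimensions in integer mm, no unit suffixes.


translate([0, 0, 403]) cube([264, 274, 26]);
cube([36, 36, 403]);
translate([228, 0, 0]) cube([36, 36, 403]);
translate([0, 238, 0]) cube([36, 36, 403]);
translate([228, 238, 0]) cube([36, 36, 403]);


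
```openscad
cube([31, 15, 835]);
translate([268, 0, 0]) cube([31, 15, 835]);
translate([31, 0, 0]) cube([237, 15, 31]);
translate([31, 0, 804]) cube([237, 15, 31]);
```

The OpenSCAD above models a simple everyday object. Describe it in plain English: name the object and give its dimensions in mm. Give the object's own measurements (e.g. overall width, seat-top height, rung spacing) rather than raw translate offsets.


A rectangular picture frame lying in the x–z plane (depth along y). The opening is 237 mm wide (x) by 773 mm tall (z), surrounded by a border 31 mm wide on all four sides. The frame is 15 mm deep and is made of two full-height vertical stiles with two horizontal rails fitted between them.


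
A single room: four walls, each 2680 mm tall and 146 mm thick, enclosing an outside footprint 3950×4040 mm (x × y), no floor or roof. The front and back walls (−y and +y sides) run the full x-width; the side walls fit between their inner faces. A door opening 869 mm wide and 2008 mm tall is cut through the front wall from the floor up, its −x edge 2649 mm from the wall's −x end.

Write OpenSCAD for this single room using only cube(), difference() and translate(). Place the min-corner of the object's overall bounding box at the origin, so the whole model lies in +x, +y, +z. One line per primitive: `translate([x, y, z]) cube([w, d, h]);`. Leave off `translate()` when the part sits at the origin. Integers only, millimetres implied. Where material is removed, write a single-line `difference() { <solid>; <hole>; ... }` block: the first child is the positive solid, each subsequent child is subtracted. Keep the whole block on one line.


difference() { cube([3950, 146, 2680]); translate([2649, 0, 0]) cube([869, 146, 2008]); }
translate([0, 3894, 0]) cube([3950, 146, 2680]);
translate([0, 146, 0]) cube([146, 3748, 2680]);
translate([3804, 146, 0]) cube([146, 3748, 2680]);


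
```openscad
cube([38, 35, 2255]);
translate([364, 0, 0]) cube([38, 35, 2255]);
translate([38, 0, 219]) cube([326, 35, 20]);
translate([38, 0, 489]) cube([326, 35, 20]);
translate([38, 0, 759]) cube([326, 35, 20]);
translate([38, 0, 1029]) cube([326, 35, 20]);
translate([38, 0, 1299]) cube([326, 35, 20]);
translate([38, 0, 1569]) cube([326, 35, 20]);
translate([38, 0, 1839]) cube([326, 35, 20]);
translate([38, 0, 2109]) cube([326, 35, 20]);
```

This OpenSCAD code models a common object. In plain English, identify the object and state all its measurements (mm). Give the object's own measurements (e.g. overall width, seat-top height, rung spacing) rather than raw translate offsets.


A straight ladder. Two 38×35 mm vertical rails, 2255 mm tall, stand 402 mm apart (outside-to-outside) with their front faces coplanar on the −y side. 8 rungs, each 35 mm deep and 20 mm tall, span between the inner faces of the rails, front faces flush with the rails. The lowest rung's underside is at z = 219 mm and rungs are spaced 270 mm apart (underside to underside).


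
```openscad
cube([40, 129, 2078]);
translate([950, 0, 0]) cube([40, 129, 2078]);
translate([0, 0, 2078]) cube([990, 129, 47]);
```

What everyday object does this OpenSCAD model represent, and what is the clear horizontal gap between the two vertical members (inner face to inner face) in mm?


A door frame. The clear opening width is 910 mm.

Two 2078 mm tall posts with a header on top — a door frame. The left jamb is 40 mm wide at x = 0; the right jamb starts at x = 950. The clear opening is 950 − 40 = 910 mm.


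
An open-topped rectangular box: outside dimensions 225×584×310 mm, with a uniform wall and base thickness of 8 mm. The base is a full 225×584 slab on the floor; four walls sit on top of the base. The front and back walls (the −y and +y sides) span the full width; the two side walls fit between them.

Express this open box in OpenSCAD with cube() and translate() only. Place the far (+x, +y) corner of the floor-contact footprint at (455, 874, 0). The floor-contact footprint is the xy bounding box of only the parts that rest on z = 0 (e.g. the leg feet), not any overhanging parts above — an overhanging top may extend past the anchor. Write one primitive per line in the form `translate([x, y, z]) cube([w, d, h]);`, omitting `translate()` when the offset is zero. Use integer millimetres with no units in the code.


translate([230, 290, 0]) cube([225, 584, 8]);
translate([230, 290, 8]) cube([225, 8, 302]);
translate([230, 866, 8]) cube([225, 8, 302]);
translate([230, 298, 8]) cube([8, 568, 302]);
translate([447, 298, 8]) cube([8, 568, 302]);


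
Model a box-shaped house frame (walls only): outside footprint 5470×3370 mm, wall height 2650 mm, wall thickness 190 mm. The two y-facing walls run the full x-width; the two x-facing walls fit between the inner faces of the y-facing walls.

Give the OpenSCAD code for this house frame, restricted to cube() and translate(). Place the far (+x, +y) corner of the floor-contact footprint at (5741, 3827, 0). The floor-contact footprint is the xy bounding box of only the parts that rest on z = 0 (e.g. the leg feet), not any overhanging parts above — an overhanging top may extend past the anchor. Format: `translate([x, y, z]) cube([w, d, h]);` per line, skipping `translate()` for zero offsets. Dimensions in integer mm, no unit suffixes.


translate([271, 457, 0]) cube([5470, 190, 2650]);
translate([271, 3637, 0]) cube([5470, 190, 2650]);
translate([271, 647, 0]) cube([190, 2990, 2650]);
translate([5551, 647, 0]) cube([190, 2990, 2650]);


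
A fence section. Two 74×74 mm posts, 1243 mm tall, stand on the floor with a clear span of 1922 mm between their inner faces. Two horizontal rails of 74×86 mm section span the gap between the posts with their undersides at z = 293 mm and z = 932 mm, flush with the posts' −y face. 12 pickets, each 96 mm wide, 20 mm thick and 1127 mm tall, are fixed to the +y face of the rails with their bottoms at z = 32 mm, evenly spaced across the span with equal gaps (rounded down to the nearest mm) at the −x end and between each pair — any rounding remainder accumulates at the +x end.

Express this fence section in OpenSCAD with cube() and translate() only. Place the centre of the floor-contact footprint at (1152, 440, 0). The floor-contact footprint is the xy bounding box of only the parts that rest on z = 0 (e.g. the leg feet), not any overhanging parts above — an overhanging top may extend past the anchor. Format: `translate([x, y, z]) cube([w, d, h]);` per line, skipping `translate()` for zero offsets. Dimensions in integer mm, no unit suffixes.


translate([117, 403, 0]) cube([74, 74, 1243]);
translate([2113, 403, 0]) cube([74, 74, 1243]);
translate([191, 403, 293]) cube([1922, 74, 86]);
translate([191, 403, 932]) cube([1922, 74, 86]);
translate([250, 477, 32]) cube([96, 20, 1127]);
translate([405, 477, 32]) cube([96, 20, 1127]);
translate([560, 477, 32]) cube([96, 20, 1127]);
translate([715, 477, 32]) cube([96, 20, 1127]);
translate([870, 477, 32]) cube([96, 20, 1127]);
translate([1025, 477, 32]) cube([96, 20, 1127]);
translate([1180, 477, 32]) cube([96, 20, 1127]);
translate([1335, 477, 32]) cube([96, 20, 1127]);
translate([1490, 477, 32]) cube([96, 20, 1127]);
translate([1645, 477, 32]) cube([96, 20, 1127]);
translate([1800, 477, 32]) cube([96, 20, 1127]);
translate([1955, 477, 32]) cube([96, 20, 1127]);


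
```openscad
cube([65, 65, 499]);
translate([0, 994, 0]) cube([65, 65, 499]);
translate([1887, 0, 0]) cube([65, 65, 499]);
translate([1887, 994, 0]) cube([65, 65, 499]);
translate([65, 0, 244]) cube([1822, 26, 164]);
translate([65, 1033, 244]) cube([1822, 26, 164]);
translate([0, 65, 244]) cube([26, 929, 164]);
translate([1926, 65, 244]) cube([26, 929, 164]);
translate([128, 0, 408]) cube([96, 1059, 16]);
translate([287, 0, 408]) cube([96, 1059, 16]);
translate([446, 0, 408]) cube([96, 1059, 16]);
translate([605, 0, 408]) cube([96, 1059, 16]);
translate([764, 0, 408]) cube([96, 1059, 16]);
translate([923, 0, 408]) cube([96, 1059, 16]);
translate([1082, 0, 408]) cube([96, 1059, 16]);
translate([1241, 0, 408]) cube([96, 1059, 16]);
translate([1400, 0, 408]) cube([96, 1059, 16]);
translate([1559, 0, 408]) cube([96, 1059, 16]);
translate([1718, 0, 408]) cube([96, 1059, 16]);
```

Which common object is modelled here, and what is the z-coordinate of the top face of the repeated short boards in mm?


A bed frame. The slat-top height is 424 mm.

Four posts, four rails, and a row of slats — a bed frame. Slats sit on the rails at z = 244 + 164 = 408; with slat thickness 16, the top is 424 mm.


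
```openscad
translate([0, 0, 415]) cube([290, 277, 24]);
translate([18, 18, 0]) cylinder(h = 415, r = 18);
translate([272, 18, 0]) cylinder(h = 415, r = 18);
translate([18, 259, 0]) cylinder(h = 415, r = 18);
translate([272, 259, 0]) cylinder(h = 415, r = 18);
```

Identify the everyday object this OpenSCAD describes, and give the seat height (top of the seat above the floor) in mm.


A stool. The seat height is 439 mm.

A 290×277×24 slab at z = 415 on four corner cylinders — a stool. The seat top is 415 + 24 = 439 mm.


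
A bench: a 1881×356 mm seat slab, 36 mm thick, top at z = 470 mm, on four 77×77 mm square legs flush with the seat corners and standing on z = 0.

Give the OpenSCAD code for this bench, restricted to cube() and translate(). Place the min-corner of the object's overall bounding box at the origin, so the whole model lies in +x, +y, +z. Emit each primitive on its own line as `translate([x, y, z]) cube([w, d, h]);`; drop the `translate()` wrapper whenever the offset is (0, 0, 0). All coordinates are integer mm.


translate([0, 0, 434]) cube([1881, 356, 36]);
cube([77, 77, 434]);
translate([0, 279, 0]) cube([77, 77, 434]);
translate([1804, 0, 0]) cube([77, 77, 434]);
translate([1804, 279, 0]) cube([77, 77, 434]);


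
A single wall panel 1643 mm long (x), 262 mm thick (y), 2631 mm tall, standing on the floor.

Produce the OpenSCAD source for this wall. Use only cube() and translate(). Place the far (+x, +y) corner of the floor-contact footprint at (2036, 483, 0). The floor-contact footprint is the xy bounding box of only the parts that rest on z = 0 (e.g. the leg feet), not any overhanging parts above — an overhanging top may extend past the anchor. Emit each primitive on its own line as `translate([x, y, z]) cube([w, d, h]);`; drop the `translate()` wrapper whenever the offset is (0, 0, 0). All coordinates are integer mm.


translate([393, 221, 0]) cube([1643, 262, 2631]);


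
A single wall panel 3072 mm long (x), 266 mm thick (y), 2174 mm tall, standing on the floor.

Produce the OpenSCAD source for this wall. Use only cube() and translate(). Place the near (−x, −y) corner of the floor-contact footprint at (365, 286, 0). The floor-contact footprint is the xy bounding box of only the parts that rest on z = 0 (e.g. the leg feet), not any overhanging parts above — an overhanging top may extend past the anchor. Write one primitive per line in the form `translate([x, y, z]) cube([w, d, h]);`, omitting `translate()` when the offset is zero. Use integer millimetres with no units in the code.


translate([365, 286, 0]) cube([3072, 266, 2174]);


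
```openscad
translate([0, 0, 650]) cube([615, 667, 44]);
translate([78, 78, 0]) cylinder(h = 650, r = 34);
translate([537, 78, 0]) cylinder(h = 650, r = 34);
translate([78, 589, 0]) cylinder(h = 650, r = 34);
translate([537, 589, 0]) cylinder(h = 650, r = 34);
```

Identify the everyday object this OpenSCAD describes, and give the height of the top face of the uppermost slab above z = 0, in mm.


A table. The table height is 694 mm.

A 615×667×44 slab sits at z = 650 on four Ø68 mm round legs — a table. The top surface is at 650 + 44 = 694 mm.


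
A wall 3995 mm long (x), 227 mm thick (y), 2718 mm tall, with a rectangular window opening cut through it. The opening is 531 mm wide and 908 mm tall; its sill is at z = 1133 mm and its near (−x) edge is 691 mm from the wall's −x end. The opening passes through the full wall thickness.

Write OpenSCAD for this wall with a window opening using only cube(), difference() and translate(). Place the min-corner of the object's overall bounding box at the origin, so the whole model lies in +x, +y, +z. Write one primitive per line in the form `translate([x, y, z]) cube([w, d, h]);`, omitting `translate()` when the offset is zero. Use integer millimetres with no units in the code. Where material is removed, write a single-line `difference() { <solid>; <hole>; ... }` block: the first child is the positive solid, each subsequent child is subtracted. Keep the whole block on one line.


difference() { cube([3995, 227, 2718]); translate([691, 0, 1133]) cube([531, 227, 908]); }


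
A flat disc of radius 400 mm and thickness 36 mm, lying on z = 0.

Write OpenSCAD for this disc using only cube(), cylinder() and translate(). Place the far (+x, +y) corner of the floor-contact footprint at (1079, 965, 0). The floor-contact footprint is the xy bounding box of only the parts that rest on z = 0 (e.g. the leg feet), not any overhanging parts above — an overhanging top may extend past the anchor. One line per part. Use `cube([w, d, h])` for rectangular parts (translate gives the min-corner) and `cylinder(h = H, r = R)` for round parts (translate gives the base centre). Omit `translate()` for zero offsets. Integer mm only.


translate([679, 565, 0]) cylinder(h = 36, r = 400);


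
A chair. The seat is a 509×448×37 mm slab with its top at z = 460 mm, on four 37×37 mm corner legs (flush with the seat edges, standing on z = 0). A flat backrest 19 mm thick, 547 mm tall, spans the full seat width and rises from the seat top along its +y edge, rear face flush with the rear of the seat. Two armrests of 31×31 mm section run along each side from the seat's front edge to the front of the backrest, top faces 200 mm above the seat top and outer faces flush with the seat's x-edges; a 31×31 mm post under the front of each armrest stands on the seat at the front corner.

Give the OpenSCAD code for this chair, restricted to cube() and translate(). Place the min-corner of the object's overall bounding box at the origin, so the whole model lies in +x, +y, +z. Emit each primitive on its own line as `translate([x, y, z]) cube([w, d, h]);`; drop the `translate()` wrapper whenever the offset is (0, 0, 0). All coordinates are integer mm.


translate([0, 0, 423]) cube([509, 448, 37]);
cube([37, 37, 423]);
translate([472, 0, 0]) cube([37, 37, 423]);
translate([0, 411, 0]) cube([37, 37, 423]);
translate([472, 411, 0]) cube([37, 37, 423]);
translate([0, 429, 460]) cube([509, 19, 547]);
translate([0, 0, 629]) cube([31, 429, 31]);
translate([478, 0, 629]) cube([31, 429, 31]);
translate([0, 0, 460]) cube([31, 31, 169]);
translate([478, 0, 460]) cube([31, 31, 169]);


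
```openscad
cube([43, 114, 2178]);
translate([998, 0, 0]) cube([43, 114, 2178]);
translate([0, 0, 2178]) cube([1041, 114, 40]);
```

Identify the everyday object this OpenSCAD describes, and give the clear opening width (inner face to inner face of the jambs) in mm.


A door frame. The clear opening width is 955 mm.

Two 2178 mm tall posts with a header on top — a door frame. The left jamb is 43 mm wide at x = 0; the right jamb starts at x = 998. The clear opening is 998 − 43 = 955 mm.


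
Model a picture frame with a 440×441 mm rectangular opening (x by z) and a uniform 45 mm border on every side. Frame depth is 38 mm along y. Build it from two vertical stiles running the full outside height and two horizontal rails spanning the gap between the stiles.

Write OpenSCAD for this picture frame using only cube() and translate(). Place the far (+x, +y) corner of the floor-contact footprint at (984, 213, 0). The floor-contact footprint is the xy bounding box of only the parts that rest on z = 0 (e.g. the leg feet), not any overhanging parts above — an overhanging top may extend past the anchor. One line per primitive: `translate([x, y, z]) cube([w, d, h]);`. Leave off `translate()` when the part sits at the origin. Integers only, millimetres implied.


translate([454, 175, 0]) cube([45, 38, 531]);
translate([939, 175, 0]) cube([45, 38, 531]);
translate([499, 175, 0]) cube([440, 38, 45]);
translate([499, 175, 486]) cube([440, 38, 45]);


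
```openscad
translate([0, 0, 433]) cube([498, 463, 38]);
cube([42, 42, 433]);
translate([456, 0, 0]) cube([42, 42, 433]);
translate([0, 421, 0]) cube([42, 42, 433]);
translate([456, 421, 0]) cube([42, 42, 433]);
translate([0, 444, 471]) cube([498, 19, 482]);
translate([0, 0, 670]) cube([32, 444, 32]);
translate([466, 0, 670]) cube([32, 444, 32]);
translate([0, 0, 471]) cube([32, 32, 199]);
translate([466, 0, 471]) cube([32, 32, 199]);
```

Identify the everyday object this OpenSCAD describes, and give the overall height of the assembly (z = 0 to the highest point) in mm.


A chair. The overall height is 953 mm.

A slab on four corner posts with a tall panel at the back — a chair. The seat slab sits at z = 433 with thickness 38, and the 482 mm backrest starts at the seat top, so the overall height is 433 + 38 + 482 = 953 mm.


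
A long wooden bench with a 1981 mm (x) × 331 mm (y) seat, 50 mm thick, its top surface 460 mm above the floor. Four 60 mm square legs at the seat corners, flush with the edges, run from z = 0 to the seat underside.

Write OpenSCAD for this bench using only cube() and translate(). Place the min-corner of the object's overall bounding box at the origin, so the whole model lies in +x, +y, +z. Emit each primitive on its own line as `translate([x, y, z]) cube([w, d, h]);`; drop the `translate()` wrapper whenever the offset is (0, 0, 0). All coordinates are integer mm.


translate([0, 0, 410]) cube([1981, 331, 50]);
cube([60, 60, 410]);
translate([0, 271, 0]) cube([60, 60, 410]);
translate([1921, 0, 0]) cube([60, 60, 410]);
translate([1921, 271, 0]) cube([60, 60, 410]);


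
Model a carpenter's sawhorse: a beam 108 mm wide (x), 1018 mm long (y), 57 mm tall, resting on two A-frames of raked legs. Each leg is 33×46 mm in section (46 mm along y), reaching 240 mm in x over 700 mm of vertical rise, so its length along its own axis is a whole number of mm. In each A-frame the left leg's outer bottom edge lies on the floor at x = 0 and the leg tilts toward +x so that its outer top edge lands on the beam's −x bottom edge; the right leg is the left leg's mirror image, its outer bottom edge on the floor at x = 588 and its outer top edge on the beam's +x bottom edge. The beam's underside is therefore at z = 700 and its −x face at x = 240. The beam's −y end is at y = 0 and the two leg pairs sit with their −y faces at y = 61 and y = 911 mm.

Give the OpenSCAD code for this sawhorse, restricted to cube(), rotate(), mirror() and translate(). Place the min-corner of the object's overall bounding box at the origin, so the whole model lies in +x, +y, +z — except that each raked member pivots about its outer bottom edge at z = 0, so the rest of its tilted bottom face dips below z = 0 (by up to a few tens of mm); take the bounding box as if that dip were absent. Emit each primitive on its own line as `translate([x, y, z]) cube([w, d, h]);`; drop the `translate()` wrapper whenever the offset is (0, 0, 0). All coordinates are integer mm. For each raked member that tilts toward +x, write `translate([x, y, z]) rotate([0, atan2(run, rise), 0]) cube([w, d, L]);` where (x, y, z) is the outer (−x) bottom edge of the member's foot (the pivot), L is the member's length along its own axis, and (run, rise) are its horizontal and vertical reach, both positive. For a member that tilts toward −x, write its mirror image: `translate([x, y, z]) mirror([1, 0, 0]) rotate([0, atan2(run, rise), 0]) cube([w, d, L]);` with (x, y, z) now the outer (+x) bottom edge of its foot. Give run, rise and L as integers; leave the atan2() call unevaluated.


translate([240, 0, 700]) cube([108, 1018, 57]);
translate([0, 61, 0]) rotate([0, atan2(240, 700), 0]) cube([33, 46, 740]);
translate([588, 61, 0]) mirror([1, 0, 0]) rotate([0, atan2(240, 700), 0]) cube([33, 46, 740]);
translate([0, 911, 0]) rotate([0, atan2(240, 700), 0]) cube([33, 46, 740]);
translate([588, 911, 0]) mirror([1, 0, 0]) rotate([0, atan2(240, 700), 0]) cube([33, 46, 740]);


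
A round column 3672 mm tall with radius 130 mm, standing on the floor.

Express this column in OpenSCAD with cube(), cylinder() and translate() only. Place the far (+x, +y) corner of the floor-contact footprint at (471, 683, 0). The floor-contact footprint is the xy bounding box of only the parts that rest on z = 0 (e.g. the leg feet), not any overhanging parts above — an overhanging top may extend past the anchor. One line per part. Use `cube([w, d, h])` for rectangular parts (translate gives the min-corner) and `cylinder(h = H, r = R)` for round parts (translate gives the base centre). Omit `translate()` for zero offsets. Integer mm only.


translate([341, 553, 0]) cylinder(h = 3672, r = 130);


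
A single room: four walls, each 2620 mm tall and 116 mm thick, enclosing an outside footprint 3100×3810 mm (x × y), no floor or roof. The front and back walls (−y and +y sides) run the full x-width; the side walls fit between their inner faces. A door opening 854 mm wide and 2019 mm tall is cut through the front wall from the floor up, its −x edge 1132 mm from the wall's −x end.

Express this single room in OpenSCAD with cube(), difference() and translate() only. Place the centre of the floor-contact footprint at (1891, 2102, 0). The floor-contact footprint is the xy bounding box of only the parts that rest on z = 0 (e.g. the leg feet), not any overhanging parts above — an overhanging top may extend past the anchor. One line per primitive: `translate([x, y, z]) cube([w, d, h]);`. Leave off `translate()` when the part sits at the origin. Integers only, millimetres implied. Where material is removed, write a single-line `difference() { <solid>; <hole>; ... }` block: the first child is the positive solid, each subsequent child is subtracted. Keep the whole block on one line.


difference() { translate([341, 197, 0]) cube([3100, 116, 2620]); translate([1473, 197, 0]) cube([854, 116, 2019]); }
translate([341, 3891, 0]) cube([3100, 116, 2620]);
translate([341, 313, 0]) cube([116, 3578, 2620]);
translate([3325, 313, 0]) cube([116, 3578, 2620]);


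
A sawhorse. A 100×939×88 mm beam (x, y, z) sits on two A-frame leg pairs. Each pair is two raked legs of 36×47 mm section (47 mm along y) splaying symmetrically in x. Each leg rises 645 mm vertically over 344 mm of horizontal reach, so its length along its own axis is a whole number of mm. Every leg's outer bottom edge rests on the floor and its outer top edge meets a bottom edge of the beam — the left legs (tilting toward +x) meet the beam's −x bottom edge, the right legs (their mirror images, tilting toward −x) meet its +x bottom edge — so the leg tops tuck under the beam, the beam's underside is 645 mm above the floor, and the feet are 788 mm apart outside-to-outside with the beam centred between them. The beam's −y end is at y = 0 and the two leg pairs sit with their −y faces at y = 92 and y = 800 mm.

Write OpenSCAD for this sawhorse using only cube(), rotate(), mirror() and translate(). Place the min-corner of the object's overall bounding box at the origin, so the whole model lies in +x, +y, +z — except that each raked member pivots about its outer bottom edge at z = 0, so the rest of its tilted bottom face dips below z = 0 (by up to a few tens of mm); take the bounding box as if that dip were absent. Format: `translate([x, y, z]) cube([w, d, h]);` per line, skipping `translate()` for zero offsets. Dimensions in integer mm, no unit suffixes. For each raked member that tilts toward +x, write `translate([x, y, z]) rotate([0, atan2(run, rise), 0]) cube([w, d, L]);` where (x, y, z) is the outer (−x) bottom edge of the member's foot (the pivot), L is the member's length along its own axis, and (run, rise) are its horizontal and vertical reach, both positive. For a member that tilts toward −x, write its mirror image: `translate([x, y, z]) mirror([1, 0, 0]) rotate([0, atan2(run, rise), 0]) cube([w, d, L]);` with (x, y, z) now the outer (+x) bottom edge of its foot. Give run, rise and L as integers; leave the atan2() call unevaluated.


// leg length = √(344² + 645²) = 731
// right-leg outer foot x = 2·344 + 100 = 788
// beam min-corner = (344, 0, 645)
translate([344, 0, 645]) cube([100, 939, 88]);
translate([0, 92, 0]) rotate([0, atan2(344, 645), 0]) cube([36, 47, 731]);
translate([788, 92, 0]) mirror([1, 0, 0]) rotate([0, atan2(344, 645), 0]) cube([36, 47, 731]);
translate([0, 800, 0]) rotate([0, atan2(344, 645), 0]) cube([36, 47, 731]);
translate([788, 800, 0]) mirror([1, 0, 0]) rotate([0, atan2(344, 645), 0]) cube([36, 47, 731]);


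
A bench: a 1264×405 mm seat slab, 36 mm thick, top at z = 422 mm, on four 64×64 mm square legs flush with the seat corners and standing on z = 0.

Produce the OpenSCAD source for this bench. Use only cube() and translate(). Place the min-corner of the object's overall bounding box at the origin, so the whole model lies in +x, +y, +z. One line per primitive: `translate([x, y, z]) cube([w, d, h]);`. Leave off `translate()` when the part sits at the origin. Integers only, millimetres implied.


translate([0, 0, 386]) cube([1264, 405, 36]);
cube([64, 64, 386]);
translate([0, 341, 0]) cube([64, 64, 386]);
translate([1200, 0, 0]) cube([64, 64, 386]);
translate([1200, 341, 0]) cube([64, 64, 386]);


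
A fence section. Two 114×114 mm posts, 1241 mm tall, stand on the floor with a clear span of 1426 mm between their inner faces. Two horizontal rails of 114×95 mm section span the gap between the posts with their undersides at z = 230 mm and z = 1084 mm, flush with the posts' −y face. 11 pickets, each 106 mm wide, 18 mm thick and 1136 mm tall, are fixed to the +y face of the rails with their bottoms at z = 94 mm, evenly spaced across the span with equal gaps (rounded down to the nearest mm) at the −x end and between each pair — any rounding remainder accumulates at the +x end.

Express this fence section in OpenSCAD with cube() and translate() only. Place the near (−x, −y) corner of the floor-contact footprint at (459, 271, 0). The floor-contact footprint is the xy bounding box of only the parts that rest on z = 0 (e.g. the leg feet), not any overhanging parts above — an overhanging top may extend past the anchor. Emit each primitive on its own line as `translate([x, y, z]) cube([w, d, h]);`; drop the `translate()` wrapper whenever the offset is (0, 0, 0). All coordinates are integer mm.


translate([459, 271, 0]) cube([114, 114, 1241]);
translate([1999, 271, 0]) cube([114, 114, 1241]);
translate([573, 271, 230]) cube([1426, 114, 95]);
translate([573, 271, 1084]) cube([1426, 114, 95]);
translate([594, 385, 94]) cube([106, 18, 1136]);
translate([721, 385, 94]) cube([106, 18, 1136]);
translate([848, 385, 94]) cube([106, 18, 1136]);
translate([975, 385, 94]) cube([106, 18, 1136]);
translate([1102, 385, 94]) cube([106, 18, 1136]);
translate([1229, 385, 94]) cube([106, 18, 1136]);
translate([1356, 385, 94]) cube([106, 18, 1136]);
translate([1483, 385, 94]) cube([106, 18, 1136]);
translate([1610, 385, 94]) cube([106, 18, 1136]);
translate([1737, 385, 94]) cube([106, 18, 1136]);
translate([1864, 385, 94]) cube([106, 18, 1136]);


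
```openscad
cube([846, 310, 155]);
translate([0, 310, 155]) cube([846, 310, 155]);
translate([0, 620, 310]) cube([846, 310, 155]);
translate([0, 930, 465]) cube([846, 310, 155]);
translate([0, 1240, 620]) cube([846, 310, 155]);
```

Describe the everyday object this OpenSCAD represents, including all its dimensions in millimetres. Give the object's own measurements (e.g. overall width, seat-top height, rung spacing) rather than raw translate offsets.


A straight staircase of 5 solid steps. Each step is 846 mm wide (x), 310 mm deep (y, the going) and 155 mm tall (the rise). The first step rests on the floor; each subsequent step sits one going further in +y and one rise higher in +z, directly behind and above the previous step with no overlap.


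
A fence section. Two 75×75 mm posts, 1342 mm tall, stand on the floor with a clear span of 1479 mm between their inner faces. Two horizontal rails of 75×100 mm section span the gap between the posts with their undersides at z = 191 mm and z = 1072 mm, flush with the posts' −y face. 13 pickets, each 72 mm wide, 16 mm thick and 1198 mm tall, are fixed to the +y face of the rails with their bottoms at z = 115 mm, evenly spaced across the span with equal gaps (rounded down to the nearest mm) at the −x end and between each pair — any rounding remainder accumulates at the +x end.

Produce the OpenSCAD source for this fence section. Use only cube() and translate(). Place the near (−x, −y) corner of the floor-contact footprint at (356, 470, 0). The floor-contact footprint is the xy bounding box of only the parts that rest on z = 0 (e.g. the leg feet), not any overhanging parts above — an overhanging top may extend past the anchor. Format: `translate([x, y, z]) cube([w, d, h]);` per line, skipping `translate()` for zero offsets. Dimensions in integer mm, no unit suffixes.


translate([356, 470, 0]) cube([75, 75, 1342]);
translate([1910, 470, 0]) cube([75, 75, 1342]);
translate([431, 470, 191]) cube([1479, 75, 100]);
translate([431, 470, 1072]) cube([1479, 75, 100]);
translate([469, 545, 115]) cube([72, 16, 1198]);
translate([579, 545, 115]) cube([72, 16, 1198]);
translate([689, 545, 115]) cube([72, 16, 1198]);
translate([799, 545, 115]) cube([72, 16, 1198]);
translate([909, 545, 115]) cube([72, 16, 1198]);
translate([1019, 545, 115]) cube([72, 16, 1198]);
translate([1129, 545, 115]) cube([72, 16, 1198]);
translate([1239, 545, 115]) cube([72, 16, 1198]);
translate([1349, 545, 115]) cube([72, 16, 1198]);
translate([1459, 545, 115]) cube([72, 16, 1198]);
translate([1569, 545, 115]) cube([72, 16, 1198]);
translate([1679, 545, 115]) cube([72, 16, 1198]);
translate([1789, 545, 115]) cube([72, 16, 1198]);


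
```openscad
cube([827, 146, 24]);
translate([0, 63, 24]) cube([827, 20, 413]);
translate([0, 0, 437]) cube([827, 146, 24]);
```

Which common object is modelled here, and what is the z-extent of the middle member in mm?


An I-beam. The web height is 413 mm.

Two wide flanges with a thin centred web — an I-beam. Overall 461 mm minus two 24 mm flanges gives a web of 461 − 2·24 = 413 mm.


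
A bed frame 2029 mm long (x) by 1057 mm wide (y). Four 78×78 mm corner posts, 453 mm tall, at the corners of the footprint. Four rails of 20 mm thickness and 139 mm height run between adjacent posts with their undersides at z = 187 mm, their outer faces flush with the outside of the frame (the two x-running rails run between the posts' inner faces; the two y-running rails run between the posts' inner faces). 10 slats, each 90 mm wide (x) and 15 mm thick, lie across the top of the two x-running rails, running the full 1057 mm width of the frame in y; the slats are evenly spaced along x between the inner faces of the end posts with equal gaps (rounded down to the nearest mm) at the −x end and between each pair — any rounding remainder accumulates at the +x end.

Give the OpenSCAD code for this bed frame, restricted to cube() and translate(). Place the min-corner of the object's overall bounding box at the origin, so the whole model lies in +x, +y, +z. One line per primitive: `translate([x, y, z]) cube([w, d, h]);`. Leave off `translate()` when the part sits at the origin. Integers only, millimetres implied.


cube([78, 78, 453]);
translate([0, 979, 0]) cube([78, 78, 453]);
translate([1951, 0, 0]) cube([78, 78, 453]);
translate([1951, 979, 0]) cube([78, 78, 453]);
translate([78, 0, 187]) cube([1873, 20, 139]);
translate([78, 1037, 187]) cube([1873, 20, 139]);
translate([0, 78, 187]) cube([20, 901, 139]);
translate([2009, 78, 187]) cube([20, 901, 139]);
translate([166, 0, 326]) cube([90, 1057, 15]);
translate([344, 0, 326]) cube([90, 1057, 15]);
translate([522, 0, 326]) cube([90, 1057, 15]);
translate([700, 0, 326]) cube([90, 1057, 15]);
translate([878, 0, 326]) cube([90, 1057, 15]);
translate([1056, 0, 326]) cube([90, 1057, 15]);
translate([1234, 0, 326]) cube([90, 1057, 15]);
translate([1412, 0, 326]) cube([90, 1057, 15]);
translate([1590, 0, 326]) cube([90, 1057, 15]);
translate([1768, 0, 326]) cube([90, 1057, 15]);


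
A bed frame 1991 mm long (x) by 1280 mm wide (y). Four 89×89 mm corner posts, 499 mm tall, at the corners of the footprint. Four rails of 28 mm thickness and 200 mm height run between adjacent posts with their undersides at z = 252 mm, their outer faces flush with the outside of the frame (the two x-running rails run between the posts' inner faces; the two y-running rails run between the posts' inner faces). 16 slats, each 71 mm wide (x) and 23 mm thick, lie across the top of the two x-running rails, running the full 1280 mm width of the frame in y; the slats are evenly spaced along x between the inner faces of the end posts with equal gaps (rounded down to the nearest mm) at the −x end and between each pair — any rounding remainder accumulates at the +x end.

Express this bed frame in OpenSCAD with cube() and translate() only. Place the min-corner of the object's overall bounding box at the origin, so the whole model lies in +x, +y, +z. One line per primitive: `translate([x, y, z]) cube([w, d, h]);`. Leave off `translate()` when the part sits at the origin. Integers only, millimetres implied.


// slat z = rail_z + rail_h = 252 + 200 = 452
// slat gap = ⌊(1813 − 16·71) / 17⌋ = 39
cube([89, 89, 499]);
translate([0, 1191, 0]) cube([89, 89, 499]);
translate([1902, 0, 0]) cube([89, 89, 499]);
translate([1902, 1191, 0]) cube([89, 89, 499]);
translate([89, 0, 252]) cube([1813, 28, 200]);
translate([89, 1252, 252]) cube([1813, 28, 200]);
translate([0, 89, 252]) cube([28, 1102, 200]);
translate([1963, 89, 252]) cube([28, 1102, 200]);
translate([128, 0, 452]) cube([71, 1280, 23]);
translate([238, 0, 452]) cube([71, 1280, 23]);
translate([348, 0, 452]) cube([71, 1280, 23]);
translate([458, 0, 452]) cube([71, 1280, 23]);
translate([568, 0, 452]) cube([71, 1280, 23]);
translate([678, 0, 452]) cube([71, 1280, 23]);
translate([788, 0, 452]) cube([71, 1280, 23]);
translate([898, 0, 452]) cube([71, 1280, 23]);
translate([1008, 0, 452]) cube([71, 1280, 23]);
translate([1118, 0, 452]) cube([71, 1280, 23]);
translate([1228, 0, 452]) cube([71, 1280, 23]);
translate([1338, 0, 452]) cube([71, 1280, 23]);
translate([1448, 0, 452]) cube([71, 1280, 23]);
translate([1558, 0, 452]) cube([71, 1280, 23]);
translate([1668, 0, 452]) cube([71, 1280, 23]);
translate([1778, 0, 452]) cube([71, 1280, 23]);


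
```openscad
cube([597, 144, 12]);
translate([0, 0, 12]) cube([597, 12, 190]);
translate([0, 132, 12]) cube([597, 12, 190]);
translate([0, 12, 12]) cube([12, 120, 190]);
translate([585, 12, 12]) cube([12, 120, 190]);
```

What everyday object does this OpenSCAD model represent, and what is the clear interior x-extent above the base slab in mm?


An open box. The internal width is 573 mm.

A 597×144 base slab with four walls standing on it — an open box. The base is 597 mm wide and the walls are 12 mm thick, so the internal width is 597 − 2 × 12 = 573 mm.


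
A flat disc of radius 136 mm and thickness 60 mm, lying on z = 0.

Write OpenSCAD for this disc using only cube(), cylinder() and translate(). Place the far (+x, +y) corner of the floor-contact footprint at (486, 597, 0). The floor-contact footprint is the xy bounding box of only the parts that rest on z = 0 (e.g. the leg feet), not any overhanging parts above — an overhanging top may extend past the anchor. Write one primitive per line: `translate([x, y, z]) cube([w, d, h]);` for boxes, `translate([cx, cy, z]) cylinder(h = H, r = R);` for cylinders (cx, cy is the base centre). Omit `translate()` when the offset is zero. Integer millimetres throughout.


translate([350, 461, 0]) cylinder(h = 60, r = 136);


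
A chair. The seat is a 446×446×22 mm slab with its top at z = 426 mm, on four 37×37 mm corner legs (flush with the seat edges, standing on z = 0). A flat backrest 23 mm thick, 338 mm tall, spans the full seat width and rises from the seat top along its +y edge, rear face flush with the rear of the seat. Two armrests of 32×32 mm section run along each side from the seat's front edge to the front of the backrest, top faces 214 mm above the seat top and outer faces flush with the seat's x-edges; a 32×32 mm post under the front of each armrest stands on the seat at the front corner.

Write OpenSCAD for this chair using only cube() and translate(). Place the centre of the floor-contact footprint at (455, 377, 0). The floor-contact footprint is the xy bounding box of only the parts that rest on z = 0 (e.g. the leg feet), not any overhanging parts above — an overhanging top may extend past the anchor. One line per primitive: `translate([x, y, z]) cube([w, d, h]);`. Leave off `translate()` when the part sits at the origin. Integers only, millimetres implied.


translate([232, 154, 404]) cube([446, 446, 22]);
translate([232, 154, 0]) cube([37, 37, 404]);
translate([641, 154, 0]) cube([37, 37, 404]);
translate([232, 563, 0]) cube([37, 37, 404]);
translate([641, 563, 0]) cube([37, 37, 404]);
translate([232, 577, 426]) cube([446, 23, 338]);
translate([232, 154, 608]) cube([32, 423, 32]);
translate([646, 154, 608]) cube([32, 423, 32]);
translate([232, 154, 426]) cube([32, 32, 182]);
translate([646, 154, 426]) cube([32, 32, 182]);


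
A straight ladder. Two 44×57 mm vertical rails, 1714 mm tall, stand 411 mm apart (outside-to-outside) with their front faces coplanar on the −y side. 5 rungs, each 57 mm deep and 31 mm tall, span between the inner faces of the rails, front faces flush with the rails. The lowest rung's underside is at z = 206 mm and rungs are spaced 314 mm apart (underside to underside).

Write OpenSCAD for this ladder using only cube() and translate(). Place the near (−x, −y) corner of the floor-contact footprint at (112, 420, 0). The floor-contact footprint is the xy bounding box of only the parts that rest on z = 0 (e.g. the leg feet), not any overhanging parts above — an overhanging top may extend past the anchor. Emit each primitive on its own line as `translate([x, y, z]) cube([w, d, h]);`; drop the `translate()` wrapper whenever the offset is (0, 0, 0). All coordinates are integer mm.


translate([112, 420, 0]) cube([44, 57, 1714]);
translate([479, 420, 0]) cube([44, 57, 1714]);
translate([156, 420, 206]) cube([323, 57, 31]);
translate([156, 420, 520]) cube([323, 57, 31]);
translate([156, 420, 834]) cube([323, 57, 31]);
translate([156, 420, 1148]) cube([323, 57, 31]);
translate([156, 420, 1462]) cube([323, 57, 31]);


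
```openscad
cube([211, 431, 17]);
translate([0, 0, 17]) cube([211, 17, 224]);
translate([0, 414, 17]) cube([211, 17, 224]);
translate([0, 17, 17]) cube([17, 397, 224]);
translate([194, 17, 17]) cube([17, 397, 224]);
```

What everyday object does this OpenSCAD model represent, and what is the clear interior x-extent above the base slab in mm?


An open box. The internal width is 177 mm.

A 211×431 base slab with four walls standing on it — an open box. The base is 211 mm wide and the walls are 17 mm thick, so the internal width is 211 − 2 × 17 = 177 mm.
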